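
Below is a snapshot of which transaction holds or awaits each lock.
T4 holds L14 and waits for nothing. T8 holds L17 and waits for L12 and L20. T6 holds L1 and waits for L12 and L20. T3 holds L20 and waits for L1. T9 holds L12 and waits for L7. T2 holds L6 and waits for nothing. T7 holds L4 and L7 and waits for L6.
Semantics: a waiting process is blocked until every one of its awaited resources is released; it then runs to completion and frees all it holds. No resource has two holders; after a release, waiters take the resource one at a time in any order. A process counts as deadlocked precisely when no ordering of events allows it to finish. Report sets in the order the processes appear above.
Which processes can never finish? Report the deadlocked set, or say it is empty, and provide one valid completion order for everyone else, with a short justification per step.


Deadlocked: T8, T6 and T3.
Key observation: the wait chain closes on itself along T3 -> T6 -> T3; T8 waits into the deadlock from upstream.
The rest can finish in the order T2, T4, T7, T9.
Verifying each step:
  run T2 (it waits on nothing); releases L6
  run T4 (it waits on nothing); releases L14
  T7 waits on L6 — all released -> runs and releases L4 and L7
  T9 waits on L7 — all released -> runs and releases L12


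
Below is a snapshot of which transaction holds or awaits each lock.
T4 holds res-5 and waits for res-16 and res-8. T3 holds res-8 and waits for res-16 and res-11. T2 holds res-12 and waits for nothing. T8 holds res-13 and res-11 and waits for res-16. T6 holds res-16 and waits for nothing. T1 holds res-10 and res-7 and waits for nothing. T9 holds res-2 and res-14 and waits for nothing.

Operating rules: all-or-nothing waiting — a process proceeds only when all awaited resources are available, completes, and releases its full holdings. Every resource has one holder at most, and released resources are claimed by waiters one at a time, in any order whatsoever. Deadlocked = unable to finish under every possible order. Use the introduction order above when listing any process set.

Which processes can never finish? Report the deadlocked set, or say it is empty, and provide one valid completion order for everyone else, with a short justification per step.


The deadlocked set is empty.
Key observation: the waits form no ring: some process can always run, and its releases unblock the others one by one.
The rest can finish in the order T6, T8, T3, T2, T4, T9, T1.
Verifying each step:
  run T6 (it waits on nothing); releases res-16
  T8: everything it awaited (res-16) is free; runs, freeing res-13 and res-11
  T3: everything it awaited (res-16 and res-11) is free; runs, freeing res-8
  run T2 (it waits on nothing); releases res-12
  T4: everything it awaited (res-16 and res-8) is free; runs, freeing res-5
  run T9 (it waits on nothing); releases res-2 and res-14
  run T1 (it waits on nothing); releases res-10 and res-7


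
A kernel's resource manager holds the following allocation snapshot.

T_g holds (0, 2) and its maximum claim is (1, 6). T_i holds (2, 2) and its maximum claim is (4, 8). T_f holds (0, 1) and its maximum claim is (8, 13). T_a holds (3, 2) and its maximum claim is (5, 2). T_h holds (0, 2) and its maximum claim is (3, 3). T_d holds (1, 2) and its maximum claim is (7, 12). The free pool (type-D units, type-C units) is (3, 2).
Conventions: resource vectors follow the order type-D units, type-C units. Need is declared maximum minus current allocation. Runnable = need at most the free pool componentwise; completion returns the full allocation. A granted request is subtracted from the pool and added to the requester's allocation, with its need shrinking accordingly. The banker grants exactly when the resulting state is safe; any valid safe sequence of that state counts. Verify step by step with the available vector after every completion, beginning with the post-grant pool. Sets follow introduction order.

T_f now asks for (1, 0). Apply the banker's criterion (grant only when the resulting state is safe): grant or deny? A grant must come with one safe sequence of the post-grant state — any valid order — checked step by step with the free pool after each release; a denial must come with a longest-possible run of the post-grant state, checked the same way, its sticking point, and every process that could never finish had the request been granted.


GRANT: granting preserves safety; a valid post-grant sequence is T_a, T_g, T_i, T_h, T_d, T_f.
Key observation: with (2, 2) left after the transfer, T_a can run at once — the state stays safe.
Step-by-step check of the post-grant state:
  pool = (2, 2)
  T_a needs (2, 0) <= (2, 2) -> finishes; pool += (3, 2) = (5, 4)
  T_g needs (1, 4) <= (5, 4) -> finishes; pool += (0, 2) = (5, 6)
  T_i needs (2, 6) <= (5, 6) -> finishes; pool += (2, 2) = (7, 8)
  T_h needs (3, 1) <= (7, 8) -> finishes; pool += (0, 2) = (7, 10)
  T_d needs (6, 10) <= (7, 10) -> finishes; pool += (1, 2) = (8, 12)
  T_f needs (7, 12) <= (8, 12) -> finishes; pool += (1, 1) = (9, 13)


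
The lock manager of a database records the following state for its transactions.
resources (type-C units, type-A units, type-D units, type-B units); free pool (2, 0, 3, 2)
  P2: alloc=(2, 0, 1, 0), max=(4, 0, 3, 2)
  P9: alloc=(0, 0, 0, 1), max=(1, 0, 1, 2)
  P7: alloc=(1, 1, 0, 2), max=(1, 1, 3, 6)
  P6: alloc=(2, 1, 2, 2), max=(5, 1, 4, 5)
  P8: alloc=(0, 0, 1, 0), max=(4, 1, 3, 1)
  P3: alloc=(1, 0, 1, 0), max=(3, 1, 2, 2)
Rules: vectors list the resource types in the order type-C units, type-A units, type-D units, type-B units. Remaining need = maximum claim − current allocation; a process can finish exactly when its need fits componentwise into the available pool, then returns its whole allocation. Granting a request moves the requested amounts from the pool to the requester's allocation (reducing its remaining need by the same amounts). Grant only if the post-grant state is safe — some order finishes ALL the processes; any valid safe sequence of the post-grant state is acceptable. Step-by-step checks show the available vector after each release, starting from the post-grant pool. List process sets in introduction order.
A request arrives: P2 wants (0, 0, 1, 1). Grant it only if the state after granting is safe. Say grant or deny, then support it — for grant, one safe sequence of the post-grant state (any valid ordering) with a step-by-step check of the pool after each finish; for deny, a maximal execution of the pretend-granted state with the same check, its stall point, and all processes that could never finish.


GRANT. The post-grant state is safe; one safe sequence: P2, P9, P6, P8, P7, P3.
Key observation: even at the reduced pool (2, 0, 2, 1), P2 fits immediately, so safety survives the grant.
Verifying the post-grant state step by step:
  pool = (2, 0, 2, 1)
  P2: need (2, 0, 1, 1) fits (2, 0, 2, 1); releases (2, 0, 2, 1), pool now (4, 0, 4, 2)
  P9: need (1, 0, 1, 1) fits (4, 0, 4, 2); releases (0, 0, 0, 1), pool now (4, 0, 4, 3)
  P6: need (3, 0, 2, 3) fits (4, 0, 4, 3); releases (2, 1, 2, 2), pool now (6, 1, 6, 5)
  P8: need (4, 1, 2, 1) fits (6, 1, 6, 5); releases (0, 0, 1, 0), pool now (6, 1, 7, 5)
  P7: need (0, 0, 3, 4) fits (6, 1, 7, 5); releases (1, 1, 0, 2), pool now (7, 2, 7, 7)
  P3: need (2, 1, 1, 2) fits (7, 2, 7, 7); releases (1, 0, 1, 0), pool now (8, 2, 8, 7)


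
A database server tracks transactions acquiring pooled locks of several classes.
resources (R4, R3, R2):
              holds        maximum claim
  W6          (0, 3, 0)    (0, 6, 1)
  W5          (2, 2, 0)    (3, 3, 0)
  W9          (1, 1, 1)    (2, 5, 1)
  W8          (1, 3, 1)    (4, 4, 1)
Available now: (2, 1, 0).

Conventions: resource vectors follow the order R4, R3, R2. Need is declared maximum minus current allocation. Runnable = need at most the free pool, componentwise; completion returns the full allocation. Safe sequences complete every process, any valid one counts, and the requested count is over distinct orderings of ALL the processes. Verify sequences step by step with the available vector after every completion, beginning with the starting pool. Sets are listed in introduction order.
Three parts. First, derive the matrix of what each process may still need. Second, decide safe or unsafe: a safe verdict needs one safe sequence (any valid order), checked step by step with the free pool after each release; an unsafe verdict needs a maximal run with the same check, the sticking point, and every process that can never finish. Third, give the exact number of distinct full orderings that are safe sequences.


(1) Outstanding need per process (order R4, R3, R2):
  W6: (0, 3, 1)
  W5: (1, 1, 0)
  W9: (1, 4, 0)
  W8: (3, 1, 0)
(2) SAFE — a valid safe sequence is W5, W8, W6, W9.
Key observation: at W5 the run first touches a limit — (1, 1, 0) against (2, 1, 0), exact on a resource it actually requests.
Walking it through:
  pool = (2, 1, 0)
  W5: need (1, 1, 0) fits (2, 1, 0); releases (2, 2, 0), pool now (4, 3, 0)
  W8: need (3, 1, 0) fits (4, 3, 0); releases (1, 3, 1), pool now (5, 6, 1)
  W6: need (0, 3, 1) fits (5, 6, 1); releases (0, 3, 0), pool now (5, 9, 1)
  W9: need (1, 4, 0) fits (5, 9, 1); releases (1, 1, 1), pool now (6, 10, 2)
(3) Precisely 2 of the possible complete orderings are safe sequences.


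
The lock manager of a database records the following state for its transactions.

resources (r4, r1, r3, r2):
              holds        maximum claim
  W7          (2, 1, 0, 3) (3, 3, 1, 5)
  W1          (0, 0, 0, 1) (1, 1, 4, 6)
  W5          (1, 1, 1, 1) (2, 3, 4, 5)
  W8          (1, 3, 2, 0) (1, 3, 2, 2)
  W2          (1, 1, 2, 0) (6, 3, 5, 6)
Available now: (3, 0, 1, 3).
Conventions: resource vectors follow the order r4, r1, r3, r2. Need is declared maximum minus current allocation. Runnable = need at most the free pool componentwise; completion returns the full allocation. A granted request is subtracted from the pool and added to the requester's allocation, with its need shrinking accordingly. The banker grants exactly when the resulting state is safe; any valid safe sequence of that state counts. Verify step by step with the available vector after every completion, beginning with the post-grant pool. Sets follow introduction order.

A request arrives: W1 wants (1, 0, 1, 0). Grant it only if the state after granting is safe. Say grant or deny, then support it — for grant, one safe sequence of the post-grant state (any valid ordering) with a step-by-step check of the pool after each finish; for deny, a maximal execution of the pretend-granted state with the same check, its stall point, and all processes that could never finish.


DENY. Granting would leave the state unsafe.
Key observation: r3 is the bottleneck — with W8, W7 done the pool holds (5, 4, 2, 6), short of every remaining need.
On the post-grant state, W8, W7 is a maximal run — nothing extends it. Verifying each step:
  pool = (2, 0, 0, 3)
  run W8 (needs (0, 0, 0, 2), free (2, 0, 0, 3)); after release of (1, 3, 2, 0) the pool is (3, 3, 2, 3)
  run W7 (needs (1, 2, 1, 2), free (3, 3, 2, 3)); after release of (2, 1, 0, 3) the pool is (5, 4, 2, 6)
  W1 cannot run: need (0, 1, 3, 5) vs free (5, 4, 2, 6) (insufficient r3)
  W5 cannot run: need (1, 2, 3, 4) vs free (5, 4, 2, 6) (insufficient r3)
  W2 cannot run: need (5, 2, 3, 6) vs free (5, 4, 2, 6) (insufficient r3)
Post-grant, the permanently blocked set is W1, W5 and W2.


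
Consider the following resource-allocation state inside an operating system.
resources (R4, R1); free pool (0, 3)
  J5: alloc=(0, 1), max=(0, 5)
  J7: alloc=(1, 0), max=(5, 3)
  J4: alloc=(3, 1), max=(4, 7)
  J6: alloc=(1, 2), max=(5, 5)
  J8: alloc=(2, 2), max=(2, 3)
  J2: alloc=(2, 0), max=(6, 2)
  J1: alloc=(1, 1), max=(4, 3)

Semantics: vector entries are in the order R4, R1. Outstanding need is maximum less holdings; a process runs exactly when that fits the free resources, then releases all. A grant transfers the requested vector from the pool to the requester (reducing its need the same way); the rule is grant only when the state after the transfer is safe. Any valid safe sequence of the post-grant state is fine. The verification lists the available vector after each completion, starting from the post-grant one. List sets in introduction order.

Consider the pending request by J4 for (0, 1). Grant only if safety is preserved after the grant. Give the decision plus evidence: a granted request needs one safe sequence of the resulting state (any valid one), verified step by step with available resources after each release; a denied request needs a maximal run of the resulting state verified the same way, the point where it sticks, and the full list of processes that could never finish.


GRANT: granting preserves safety; a valid post-grant sequence is J8, J5, J4, J2, J1, J7, J6.
Key observation: granting shrinks the pool to (0, 2), yet J8 still fits and the chain goes through.
Verifying the post-grant state step by step:
  pool = (0, 2)
  J8: need (0, 1) fits (0, 2); releases (2, 2), pool now (2, 4)
  J5: need (0, 4) fits (2, 4); releases (0, 1), pool now (2, 5)
  J4: need (1, 5) fits (2, 5); releases (3, 2), pool now (5, 7)
  J2: need (4, 2) fits (5, 7); releases (2, 0), pool now (7, 7)
  J1: need (3, 2) fits (7, 7); releases (1, 1), pool now (8, 8)
  J7: need (4, 3) fits (8, 8); releases (1, 0), pool now (9, 8)
  J6: need (4, 3) fits (9, 8); releases (1, 2), pool now (10, 10)


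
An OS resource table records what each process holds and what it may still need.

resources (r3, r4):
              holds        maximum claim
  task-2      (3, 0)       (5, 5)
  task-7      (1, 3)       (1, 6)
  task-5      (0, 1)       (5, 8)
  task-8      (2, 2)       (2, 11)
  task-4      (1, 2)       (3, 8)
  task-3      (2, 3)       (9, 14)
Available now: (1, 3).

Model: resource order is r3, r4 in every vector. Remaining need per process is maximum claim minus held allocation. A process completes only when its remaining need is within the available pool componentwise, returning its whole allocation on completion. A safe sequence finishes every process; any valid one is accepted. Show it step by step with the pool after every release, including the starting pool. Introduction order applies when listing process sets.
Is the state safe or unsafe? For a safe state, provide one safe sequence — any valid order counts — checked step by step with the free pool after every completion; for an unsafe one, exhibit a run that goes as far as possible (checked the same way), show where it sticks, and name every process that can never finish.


The state is SAFE; one workable sequence: task-7, task-4, task-2, task-5, task-8, task-3.
Key observation: task-7 marks the first exact bind of the order: its need (0, 3) fits the free (1, 3) with zero slack on a requested resource.
Verifying each step:
  pool = (1, 3)
  run task-7 (needs (0, 3), free (1, 3)); after release of (1, 3) the pool is (2, 6)
  run task-4 (needs (2, 6), free (2, 6)); after release of (1, 2) the pool is (3, 8)
  run task-2 (needs (2, 5), free (3, 8)); after release of (3, 0) the pool is (6, 8)
  run task-5 (needs (5, 7), free (6, 8)); after release of (0, 1) the pool is (6, 9)
  run task-8 (needs (0, 9), free (6, 9)); after release of (2, 2) the pool is (8, 11)
  run task-3 (needs (7, 11), free (8, 11)); after release of (2, 3) the pool is (10, 14)


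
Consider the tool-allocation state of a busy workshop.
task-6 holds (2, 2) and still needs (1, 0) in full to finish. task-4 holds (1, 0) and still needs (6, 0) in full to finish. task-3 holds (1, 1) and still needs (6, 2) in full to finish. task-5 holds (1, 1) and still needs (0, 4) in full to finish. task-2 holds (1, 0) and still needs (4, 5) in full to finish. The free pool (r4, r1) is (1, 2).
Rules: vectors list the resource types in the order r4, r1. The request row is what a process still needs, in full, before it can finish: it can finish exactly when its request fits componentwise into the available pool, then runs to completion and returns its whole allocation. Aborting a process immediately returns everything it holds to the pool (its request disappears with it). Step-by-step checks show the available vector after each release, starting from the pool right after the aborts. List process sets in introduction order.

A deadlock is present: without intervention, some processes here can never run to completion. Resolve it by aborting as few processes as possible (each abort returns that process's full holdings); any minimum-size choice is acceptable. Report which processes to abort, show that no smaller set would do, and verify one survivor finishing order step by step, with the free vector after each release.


Abort task-3.
Key observation: task-4 was stuck for good until task-3 gave back (1, 1); in the order shown it finishes at step 4.
Why nothing smaller works: aborting no one leaves the state deadlocked as given.
The survivors complete as task-6, task-2, task-5, task-4. Step-by-step check (starting from the post-abort pool):
  pool = (2, 3)
  task-6: need (1, 0) fits (2, 3); releases (2, 2), pool now (4, 5)
  task-2: need (4, 5) fits (4, 5); releases (1, 0), pool now (5, 5)
  task-5: need (0, 4) fits (5, 5); releases (1, 1), pool now (6, 6)
  task-4: need (6, 0) fits (6, 6); releases (1, 0), pool now (7, 6)


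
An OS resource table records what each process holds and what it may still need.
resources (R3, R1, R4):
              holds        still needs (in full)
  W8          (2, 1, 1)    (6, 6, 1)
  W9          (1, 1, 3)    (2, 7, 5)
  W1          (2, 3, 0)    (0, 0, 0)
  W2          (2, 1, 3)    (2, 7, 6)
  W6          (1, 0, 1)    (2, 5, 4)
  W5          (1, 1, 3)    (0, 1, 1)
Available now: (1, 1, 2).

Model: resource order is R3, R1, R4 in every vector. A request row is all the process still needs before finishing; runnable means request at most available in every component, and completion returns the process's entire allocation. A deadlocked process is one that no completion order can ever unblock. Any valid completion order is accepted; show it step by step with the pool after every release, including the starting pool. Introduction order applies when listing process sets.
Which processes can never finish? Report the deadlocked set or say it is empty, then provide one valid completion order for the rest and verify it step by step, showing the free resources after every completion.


The deadlocked set is W8, W9 and W2.
Key observation: once W1, W5, W6 finish, the pool peaks at (5, 5, 6) — and every remaining process still needs more R1 than that.
A valid finishing order for the others: W1, W5, W6. Verifying each step:
  pool = (1, 1, 2)
  run W1 (needs (0, 0, 0), free (1, 1, 2)); after release of (2, 3, 0) the pool is (3, 4, 2)
  run W5 (needs (0, 1, 1), free (3, 4, 2)); after release of (1, 1, 3) the pool is (4, 5, 5)
  run W6 (needs (2, 5, 4), free (4, 5, 5)); after release of (1, 0, 1) the pool is (5, 5, 6)
None of the blocked processes ever fits:
  W8 still needs (6, 6, 1) but only (5, 5, 6) is free — short on R3 and R1
  W9 still needs (2, 7, 5) but only (5, 5, 6) is free — short on R1
  W2 still needs (2, 7, 6) but only (5, 5, 6) is free — short on R1


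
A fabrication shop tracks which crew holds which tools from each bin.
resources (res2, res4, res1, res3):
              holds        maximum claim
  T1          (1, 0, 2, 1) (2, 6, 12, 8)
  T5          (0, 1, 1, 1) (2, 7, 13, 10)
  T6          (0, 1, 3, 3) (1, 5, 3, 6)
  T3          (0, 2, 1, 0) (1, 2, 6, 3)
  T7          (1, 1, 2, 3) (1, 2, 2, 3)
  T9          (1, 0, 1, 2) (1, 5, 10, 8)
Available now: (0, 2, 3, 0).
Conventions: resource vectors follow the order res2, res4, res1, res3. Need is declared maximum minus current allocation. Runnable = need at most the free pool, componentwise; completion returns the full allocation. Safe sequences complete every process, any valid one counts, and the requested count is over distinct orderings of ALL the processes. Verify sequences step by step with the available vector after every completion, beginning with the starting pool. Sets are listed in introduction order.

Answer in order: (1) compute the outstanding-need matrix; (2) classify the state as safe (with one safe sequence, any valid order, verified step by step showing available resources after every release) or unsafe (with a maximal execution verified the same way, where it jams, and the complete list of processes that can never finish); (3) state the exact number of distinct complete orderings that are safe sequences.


(1) Remaining need (order res2, res4, res1, res3):
  T1: (1, 6, 10, 7)
  T5: (2, 6, 12, 9)
  T6: (1, 4, 0, 3)
  T3: (1, 0, 5, 3)
  T7: (0, 1, 0, 0)
  T9: (0, 5, 9, 6)
(2) The state is SAFE; one workable sequence: T7, T3, T6, T9, T1, T5.
Key observation: at T3 the run first touches a limit — (1, 0, 5, 3) against (1, 3, 5, 3), exact on a resource it actually requests.
Verifying each step:
  pool = (0, 2, 3, 0)
  run T7 (needs (0, 1, 0, 0), free (0, 2, 3, 0)); after release of (1, 1, 2, 3) the pool is (1, 3, 5, 3)
  run T3 (needs (1, 0, 5, 3), free (1, 3, 5, 3)); after release of (0, 2, 1, 0) the pool is (1, 5, 6, 3)
  run T6 (needs (1, 4, 0, 3), free (1, 5, 6, 3)); after release of (0, 1, 3, 3) the pool is (1, 6, 9, 6)
  run T9 (needs (0, 5, 9, 6), free (1, 6, 9, 6)); after release of (1, 0, 1, 2) the pool is (2, 6, 10, 8)
  run T1 (needs (1, 6, 10, 7), free (2, 6, 10, 8)); after release of (1, 0, 2, 1) the pool is (3, 6, 12, 9)
  run T5 (needs (2, 6, 12, 9), free (3, 6, 12, 9)); after release of (0, 1, 1, 1) the pool is (3, 7, 13, 10)
(3) The exact count: 1 of the possible complete orderings is a safe sequence.


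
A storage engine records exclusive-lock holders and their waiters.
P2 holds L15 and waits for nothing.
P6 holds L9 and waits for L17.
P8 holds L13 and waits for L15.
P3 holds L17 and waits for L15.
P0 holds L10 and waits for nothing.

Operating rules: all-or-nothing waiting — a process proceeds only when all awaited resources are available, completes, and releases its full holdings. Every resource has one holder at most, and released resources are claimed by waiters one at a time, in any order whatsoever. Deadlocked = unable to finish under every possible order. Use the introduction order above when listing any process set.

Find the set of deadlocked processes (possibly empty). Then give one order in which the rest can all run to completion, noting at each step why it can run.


No process is deadlocked.
Key observation: every chain of waits terminates; starting from the processes that wait on nothing, all the rest unlock in turn.
The rest can finish in the order P2, P8, P3, P6, P0.
Check, step by step:
  run P2 (it waits on nothing); releases L15
  P8: everything it awaited (L15) is free; runs, freeing L13
  P3: everything it awaited (L15) is free; runs, freeing L17
  P6: everything it awaited (L17) is free; runs, freeing L9
  run P0 (it waits on nothing); releases L10


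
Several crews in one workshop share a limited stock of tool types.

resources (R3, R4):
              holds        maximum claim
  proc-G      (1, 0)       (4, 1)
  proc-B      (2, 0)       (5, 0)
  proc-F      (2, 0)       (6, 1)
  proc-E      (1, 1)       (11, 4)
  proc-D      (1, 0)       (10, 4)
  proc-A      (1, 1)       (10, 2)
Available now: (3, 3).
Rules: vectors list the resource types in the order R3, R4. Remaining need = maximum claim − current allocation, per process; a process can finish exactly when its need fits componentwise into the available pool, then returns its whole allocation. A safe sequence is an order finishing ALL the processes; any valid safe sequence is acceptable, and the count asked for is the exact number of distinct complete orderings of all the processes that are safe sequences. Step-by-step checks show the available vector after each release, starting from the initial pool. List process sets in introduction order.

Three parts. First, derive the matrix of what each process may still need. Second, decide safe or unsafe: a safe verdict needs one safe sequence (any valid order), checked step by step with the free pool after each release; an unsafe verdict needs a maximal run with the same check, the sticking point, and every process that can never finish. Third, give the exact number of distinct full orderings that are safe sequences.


(1) Outstanding need per process (order R3, R4):
  proc-G: (3, 1)
  proc-B: (3, 0)
  proc-F: (4, 1)
  proc-E: (10, 3)
  proc-D: (9, 4)
  proc-A: (9, 1)
(2) UNSAFE.
Key observation: no order helps: past proc-G, proc-F, proc-B, the free pool tops out at (8, 3), below what each blocked process needs in R3.
A maximal execution: proc-G, proc-F, proc-B — then nothing else fits. Check, step by step:
  pool = (3, 3)
  run proc-G (needs (3, 1), free (3, 3)); after release of (1, 0) the pool is (4, 3)
  run proc-F (needs (4, 1), free (4, 3)); after release of (2, 0) the pool is (6, 3)
  run proc-B (needs (3, 0), free (6, 3)); after release of (2, 0) the pool is (8, 3)
  proc-E still needs (10, 3) but only (8, 3) is free — short on R3
  proc-D still needs (9, 4) but only (8, 3) is free — short on R3 and R4
  proc-A still needs (9, 1) but only (8, 3) is free — short on R3
Permanently blocked: proc-E, proc-D and proc-A.
(3) Precisely 0 of the possible complete orderings are safe sequences.


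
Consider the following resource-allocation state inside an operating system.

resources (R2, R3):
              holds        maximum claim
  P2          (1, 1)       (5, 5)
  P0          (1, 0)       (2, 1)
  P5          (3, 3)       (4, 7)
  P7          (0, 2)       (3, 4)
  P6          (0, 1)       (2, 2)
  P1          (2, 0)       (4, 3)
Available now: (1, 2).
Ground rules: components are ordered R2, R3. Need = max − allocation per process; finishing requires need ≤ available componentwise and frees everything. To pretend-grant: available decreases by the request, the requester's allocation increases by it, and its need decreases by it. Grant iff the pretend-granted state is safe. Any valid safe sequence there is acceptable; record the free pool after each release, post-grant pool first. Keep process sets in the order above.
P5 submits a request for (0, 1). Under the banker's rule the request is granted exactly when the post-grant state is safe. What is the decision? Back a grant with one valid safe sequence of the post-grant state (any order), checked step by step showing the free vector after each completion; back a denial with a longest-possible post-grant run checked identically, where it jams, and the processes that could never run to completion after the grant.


DENY. Granting would leave the state unsafe.
Key observation: after P0, P6 the pool peaks at (2, 2), and each blocked process is short somewhere: P2 on R2, R3; P5 on R3; P7 on R2; P1 on R3.
After a pretend grant, a maximal execution: P0, P6 — then nothing else fits. Check, step by step:
  pool = (1, 1)
  P0 needs (1, 1) <= (1, 1) -> finishes; pool += (1, 0) = (2, 1)
  P6 needs (2, 1) <= (2, 1) -> finishes; pool += (0, 1) = (2, 2)
  P2 cannot run: need (4, 4) vs free (2, 2) (insufficient R2 and R3)
  P5 cannot run: need (1, 3) vs free (2, 2) (insufficient R3)
  P7 cannot run: need (3, 2) vs free (2, 2) (insufficient R2)
  P1 cannot run: need (2, 3) vs free (2, 2) (insufficient R3)
Post-grant, the permanently blocked set is P2, P5, P7 and P1.


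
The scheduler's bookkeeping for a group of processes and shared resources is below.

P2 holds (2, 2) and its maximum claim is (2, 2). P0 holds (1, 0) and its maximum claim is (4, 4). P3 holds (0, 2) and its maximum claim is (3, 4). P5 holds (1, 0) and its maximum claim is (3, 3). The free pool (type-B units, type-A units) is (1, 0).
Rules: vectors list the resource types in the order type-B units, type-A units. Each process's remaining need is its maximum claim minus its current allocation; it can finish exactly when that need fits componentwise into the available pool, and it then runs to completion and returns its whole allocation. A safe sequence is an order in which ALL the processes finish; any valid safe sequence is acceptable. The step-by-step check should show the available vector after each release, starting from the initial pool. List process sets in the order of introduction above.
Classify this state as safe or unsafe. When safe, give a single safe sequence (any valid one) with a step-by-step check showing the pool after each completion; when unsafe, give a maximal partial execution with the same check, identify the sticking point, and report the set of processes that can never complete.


SAFE — a valid safe sequence is P2, P3, P5, P0.
Key observation: P3 is the earliest step where a requested resource binds exactly: need (3, 2), pool (3, 2) at its turn.
Verifying each step:
  pool = (1, 0)
  P2: need (0, 0) fits (1, 0); releases (2, 2), pool now (3, 2)
  P3: need (3, 2) fits (3, 2); releases (0, 2), pool now (3, 4)
  P5: need (2, 3) fits (3, 4); releases (1, 0), pool now (4, 4)
  P0: need (3, 4) fits (4, 4); releases (1, 0), pool now (5, 4)


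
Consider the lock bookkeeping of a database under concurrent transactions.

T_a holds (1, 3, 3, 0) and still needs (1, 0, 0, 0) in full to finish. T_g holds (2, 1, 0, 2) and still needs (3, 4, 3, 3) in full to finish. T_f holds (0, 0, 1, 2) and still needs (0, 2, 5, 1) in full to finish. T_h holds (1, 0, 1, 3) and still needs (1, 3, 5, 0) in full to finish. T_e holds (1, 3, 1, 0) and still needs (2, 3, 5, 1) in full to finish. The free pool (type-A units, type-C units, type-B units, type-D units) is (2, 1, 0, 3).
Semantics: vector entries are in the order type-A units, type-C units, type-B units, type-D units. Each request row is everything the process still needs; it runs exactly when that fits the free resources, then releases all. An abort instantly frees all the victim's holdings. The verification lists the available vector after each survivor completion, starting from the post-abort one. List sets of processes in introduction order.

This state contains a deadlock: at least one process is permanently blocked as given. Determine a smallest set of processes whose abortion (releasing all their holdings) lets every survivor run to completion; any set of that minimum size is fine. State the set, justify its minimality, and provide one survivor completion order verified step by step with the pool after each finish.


Minimum abort set: T_f and T_e.
Key observation: no ordering could ever have run T_h before the abort of T_f and T_e; with (1, 3, 2, 2) back in the pool it fits at step 3.
No one abort is enough; case by case: T_a alone leaves T_f blocked (short on type-B units); T_g alone leaves T_f blocked (short on type-B units); T_f alone leaves T_h blocked (short on type-B units); T_h alone leaves T_f blocked (short on type-B units); T_e alone leaves T_f blocked (short on type-B units).
One survivor order: T_a, T_g, T_h. Verifying each step (post-abort pool first):
  pool = (3, 4, 2, 5)
  run T_a (needs (1, 0, 0, 0), free (3, 4, 2, 5)); after release of (1, 3, 3, 0) the pool is (4, 7, 5, 5)
  run T_g (needs (3, 4, 3, 3), free (4, 7, 5, 5)); after release of (2, 1, 0, 2) the pool is (6, 8, 5, 7)
  run T_h (needs (1, 3, 5, 0), free (6, 8, 5, 7)); after release of (1, 0, 1, 3) the pool is (7, 8, 6, 10)


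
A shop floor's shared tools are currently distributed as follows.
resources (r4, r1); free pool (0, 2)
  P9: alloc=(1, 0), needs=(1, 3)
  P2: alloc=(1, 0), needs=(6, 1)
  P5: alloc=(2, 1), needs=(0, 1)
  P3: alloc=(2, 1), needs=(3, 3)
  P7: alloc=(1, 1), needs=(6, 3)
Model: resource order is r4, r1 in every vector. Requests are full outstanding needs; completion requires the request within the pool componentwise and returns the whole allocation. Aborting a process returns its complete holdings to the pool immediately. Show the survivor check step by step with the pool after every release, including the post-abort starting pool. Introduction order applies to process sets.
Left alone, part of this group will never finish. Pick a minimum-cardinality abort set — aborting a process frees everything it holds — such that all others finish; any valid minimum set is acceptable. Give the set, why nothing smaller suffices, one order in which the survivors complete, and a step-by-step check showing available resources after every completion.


Abort P2.
Key observation: before aborting P2, P7 was permanently blocked — no order could ever run it; afterwards it completes at step 4.
Minimality: the empty abort set fails — the state is deadlocked as it stands.
One survivor order: P5, P9, P3, P7. Check, step by step (post-abort pool first):
  pool = (1, 2)
  P5 needs (0, 1) <= (1, 2) -> finishes; pool += (2, 1) = (3, 3)
  P9 needs (1, 3) <= (3, 3) -> finishes; pool += (1, 0) = (4, 3)
  P3 needs (3, 3) <= (4, 3) -> finishes; pool += (2, 1) = (6, 4)
  P7 needs (6, 3) <= (6, 4) -> finishes; pool += (1, 1) = (7, 5)


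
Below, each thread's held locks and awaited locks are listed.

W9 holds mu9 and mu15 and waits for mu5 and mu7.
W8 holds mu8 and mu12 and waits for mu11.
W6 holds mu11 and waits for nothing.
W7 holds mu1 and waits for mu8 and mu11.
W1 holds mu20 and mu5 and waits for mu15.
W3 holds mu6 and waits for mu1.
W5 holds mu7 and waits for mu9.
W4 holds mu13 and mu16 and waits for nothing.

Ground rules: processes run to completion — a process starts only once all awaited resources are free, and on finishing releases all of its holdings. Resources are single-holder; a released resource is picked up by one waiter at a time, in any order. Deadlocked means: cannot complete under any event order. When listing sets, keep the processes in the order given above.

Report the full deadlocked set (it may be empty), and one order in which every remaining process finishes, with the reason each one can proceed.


The deadlocked set is W9, W1 and W5.
Key observation: the knot is the closed ring of waits W9 -> W1 -> W9; W5 is caught in further circular waits.
A valid finishing order for the others: W6, W8, W7, W4, W3.
Step-by-step check:
  W6 waits on nothing -> runs at once and releases mu11
  run W8 (all its waits — mu11 — are resolved); releases mu8 and mu12
  run W7 (all its waits — mu8 and mu11 — are resolved); releases mu1
  W4 waits on nothing -> runs at once and releases mu13 and mu16
  run W3 (all its waits — mu1 — are resolved); releases mu6


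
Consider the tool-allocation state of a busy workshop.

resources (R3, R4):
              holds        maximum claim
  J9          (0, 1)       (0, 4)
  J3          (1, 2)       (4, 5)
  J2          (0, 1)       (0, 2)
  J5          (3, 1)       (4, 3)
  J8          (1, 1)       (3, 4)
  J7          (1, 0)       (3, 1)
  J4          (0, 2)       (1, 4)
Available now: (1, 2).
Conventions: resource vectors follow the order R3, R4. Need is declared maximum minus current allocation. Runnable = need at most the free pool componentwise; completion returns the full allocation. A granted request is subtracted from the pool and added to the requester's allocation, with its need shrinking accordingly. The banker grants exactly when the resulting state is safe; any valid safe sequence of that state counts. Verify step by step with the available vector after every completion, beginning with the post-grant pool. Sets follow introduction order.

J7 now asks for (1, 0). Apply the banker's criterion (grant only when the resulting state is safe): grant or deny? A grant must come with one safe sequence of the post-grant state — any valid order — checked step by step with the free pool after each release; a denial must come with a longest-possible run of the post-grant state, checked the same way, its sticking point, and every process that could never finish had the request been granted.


DENY. Granting would leave the state unsafe.
Key observation: no order helps: past J2, J9, the free pool tops out at (0, 4), below what each blocked process needs in R3.
On the post-grant state, J2, J9 is a maximal run — nothing extends it. Check, step by step:
  pool = (0, 2)
  run J2 (needs (0, 1), free (0, 2)); after release of (0, 1) the pool is (0, 3)
  run J9 (needs (0, 3), free (0, 3)); after release of (0, 1) the pool is (0, 4)
  blocked: J3 wants (3, 3), pool (0, 4) — not enough R3
  blocked: J5 wants (1, 2), pool (0, 4) — not enough R3
  blocked: J8 wants (2, 3), pool (0, 4) — not enough R3
  blocked: J7 wants (1, 1), pool (0, 4) — not enough R3
  blocked: J4 wants (1, 2), pool (0, 4) — not enough R3
Processes that could never finish after the grant: J3, J5, J8, J7 and J4.


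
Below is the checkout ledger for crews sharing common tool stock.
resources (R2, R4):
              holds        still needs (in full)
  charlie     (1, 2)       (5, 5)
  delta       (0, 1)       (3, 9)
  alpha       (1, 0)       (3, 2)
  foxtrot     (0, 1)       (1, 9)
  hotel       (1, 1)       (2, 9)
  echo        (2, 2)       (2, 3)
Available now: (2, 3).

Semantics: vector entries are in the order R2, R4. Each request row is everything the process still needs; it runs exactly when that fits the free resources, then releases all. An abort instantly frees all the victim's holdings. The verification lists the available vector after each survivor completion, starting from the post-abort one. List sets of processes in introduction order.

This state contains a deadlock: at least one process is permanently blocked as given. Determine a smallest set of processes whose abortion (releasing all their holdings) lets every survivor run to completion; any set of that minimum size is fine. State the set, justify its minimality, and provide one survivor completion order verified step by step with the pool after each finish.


Abort delta and foxtrot.
Key observation: no ordering could ever have run hotel before the abort of delta and foxtrot; with (0, 2) back in the pool it fits at step 4.
Minimality, checking each single-abort alternative: charlie alone leaves delta blocked (short on R4); delta alone leaves foxtrot blocked (short on R4); alpha alone leaves delta blocked (short on R4); foxtrot alone leaves delta blocked (short on R4); hotel alone leaves delta blocked (short on R4); echo alone leaves delta blocked (short on R4).
Survivors finish in the order: echo, alpha, charlie, hotel. Check, step by step (pool after the aborts first):
  pool = (2, 5)
  echo needs (2, 3) <= (2, 5) -> finishes; pool += (2, 2) = (4, 7)
  alpha needs (3, 2) <= (4, 7) -> finishes; pool += (1, 0) = (5, 7)
  charlie needs (5, 5) <= (5, 7) -> finishes; pool += (1, 2) = (6, 9)
  hotel needs (2, 9) <= (6, 9) -> finishes; pool += (1, 1) = (7, 10)


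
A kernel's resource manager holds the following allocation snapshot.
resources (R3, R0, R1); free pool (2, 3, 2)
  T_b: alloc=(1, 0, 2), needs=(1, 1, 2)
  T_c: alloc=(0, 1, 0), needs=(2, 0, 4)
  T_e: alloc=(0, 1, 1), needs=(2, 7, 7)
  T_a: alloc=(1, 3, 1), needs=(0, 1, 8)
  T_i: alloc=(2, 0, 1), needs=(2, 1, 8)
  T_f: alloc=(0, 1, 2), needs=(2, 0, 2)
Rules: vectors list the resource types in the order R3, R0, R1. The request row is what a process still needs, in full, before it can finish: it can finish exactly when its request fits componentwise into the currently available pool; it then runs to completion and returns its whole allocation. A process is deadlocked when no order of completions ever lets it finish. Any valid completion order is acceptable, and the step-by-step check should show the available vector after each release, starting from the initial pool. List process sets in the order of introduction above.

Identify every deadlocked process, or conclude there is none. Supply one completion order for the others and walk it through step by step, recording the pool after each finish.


The deadlocked set is T_e, T_a and T_i.
Key observation: after T_f, T_c, T_b complete, (3, 5, 6) is the best the pool ever gets, yet each leftover process wants more R1.
A valid finishing order for the others: T_f, T_c, T_b. Verifying each step:
  pool = (2, 3, 2)
  T_f needs (2, 0, 2) <= (2, 3, 2) -> finishes; pool += (0, 1, 2) = (2, 4, 4)
  T_c needs (2, 0, 4) <= (2, 4, 4) -> finishes; pool += (0, 1, 0) = (2, 5, 4)
  T_b needs (1, 1, 2) <= (2, 5, 4) -> finishes; pool += (1, 0, 2) = (3, 5, 6)
None of the blocked processes ever fits:
  T_e still needs (2, 7, 7) but only (3, 5, 6) is free — short on R0 and R1
  T_a still needs (0, 1, 8) but only (3, 5, 6) is free — short on R1
  T_i still needs (2, 1, 8) but only (3, 5, 6) is free — short on R1
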